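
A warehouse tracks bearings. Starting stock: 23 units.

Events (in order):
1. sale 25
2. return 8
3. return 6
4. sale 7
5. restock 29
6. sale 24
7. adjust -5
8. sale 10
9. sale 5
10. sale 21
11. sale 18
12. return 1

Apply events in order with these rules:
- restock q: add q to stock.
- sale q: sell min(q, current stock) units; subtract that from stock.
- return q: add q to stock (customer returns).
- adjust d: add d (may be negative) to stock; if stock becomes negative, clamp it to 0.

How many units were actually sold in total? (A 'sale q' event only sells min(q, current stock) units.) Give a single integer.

Processing events:
Start: stock = 23
  Event 1 (sale 25): sell min(25,23)=23. stock: 23 - 23 = 0. total_sold = 23
  Event 2 (return 8): 0 + 8 = 8
  Event 3 (return 6): 8 + 6 = 14
  Event 4 (sale 7): sell min(7,14)=7. stock: 14 - 7 = 7. total_sold = 30
  Event 5 (restock 29): 7 + 29 = 36
  Event 6 (sale 24): sell min(24,36)=24. stock: 36 - 24 = 12. total_sold = 54
  Event 7 (adjust -5): 12 + -5 = 7
  Event 8 (sale 10): sell min(10,7)=7. stock: 7 - 7 = 0. total_sold = 61
  Event 9 (sale 5): sell min(5,0)=0. stock: 0 - 0 = 0. total_sold = 61
  Event 10 (sale 21): sell min(21,0)=0. stock: 0 - 0 = 0. total_sold = 61
  Event 11 (sale 18): sell min(18,0)=0. stock: 0 - 0 = 0. total_sold = 61
  Event 12 (return 1): 0 + 1 = 1
Final: stock = 1, total_sold = 61

Answer: 61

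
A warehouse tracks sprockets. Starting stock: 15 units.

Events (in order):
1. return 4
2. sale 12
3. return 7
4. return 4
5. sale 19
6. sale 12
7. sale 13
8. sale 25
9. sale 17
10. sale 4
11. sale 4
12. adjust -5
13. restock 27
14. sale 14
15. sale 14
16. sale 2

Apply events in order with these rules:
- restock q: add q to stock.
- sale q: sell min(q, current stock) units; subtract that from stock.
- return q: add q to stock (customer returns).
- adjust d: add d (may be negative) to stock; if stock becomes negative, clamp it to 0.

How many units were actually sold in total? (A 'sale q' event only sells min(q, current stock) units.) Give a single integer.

Processing events:
Start: stock = 15
  Event 1 (return 4): 15 + 4 = 19
  Event 2 (sale 12): sell min(12,19)=12. stock: 19 - 12 = 7. total_sold = 12
  Event 3 (return 7): 7 + 7 = 14
  Event 4 (return 4): 14 + 4 = 18
  Event 5 (sale 19): sell min(19,18)=18. stock: 18 - 18 = 0. total_sold = 30
  Event 6 (sale 12): sell min(12,0)=0. stock: 0 - 0 = 0. total_sold = 30
  Event 7 (sale 13): sell min(13,0)=0. stock: 0 - 0 = 0. total_sold = 30
  Event 8 (sale 25): sell min(25,0)=0. stock: 0 - 0 = 0. total_sold = 30
  Event 9 (sale 17): sell min(17,0)=0. stock: 0 - 0 = 0. total_sold = 30
  Event 10 (sale 4): sell min(4,0)=0. stock: 0 - 0 = 0. total_sold = 30
  Event 11 (sale 4): sell min(4,0)=0. stock: 0 - 0 = 0. total_sold = 30
  Event 12 (adjust -5): 0 + -5 = 0 (clamped to 0)
  Event 13 (restock 27): 0 + 27 = 27
  Event 14 (sale 14): sell min(14,27)=14. stock: 27 - 14 = 13. total_sold = 44
  Event 15 (sale 14): sell min(14,13)=13. stock: 13 - 13 = 0. total_sold = 57
  Event 16 (sale 2): sell min(2,0)=0. stock: 0 - 0 = 0. total_sold = 57
Final: stock = 0, total_sold = 57

Answer: 57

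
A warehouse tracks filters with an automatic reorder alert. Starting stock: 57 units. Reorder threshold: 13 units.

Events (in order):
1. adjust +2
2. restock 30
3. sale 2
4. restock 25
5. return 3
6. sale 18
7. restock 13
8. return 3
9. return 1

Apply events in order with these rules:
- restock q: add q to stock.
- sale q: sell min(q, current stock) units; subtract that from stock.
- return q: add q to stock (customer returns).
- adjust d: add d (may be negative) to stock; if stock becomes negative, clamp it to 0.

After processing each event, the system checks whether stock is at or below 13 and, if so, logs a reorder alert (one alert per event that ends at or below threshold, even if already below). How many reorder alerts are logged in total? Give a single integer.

Answer: 0

Derivation:
Processing events:
Start: stock = 57
  Event 1 (adjust +2): 57 + 2 = 59
  Event 2 (restock 30): 59 + 30 = 89
  Event 3 (sale 2): sell min(2,89)=2. stock: 89 - 2 = 87. total_sold = 2
  Event 4 (restock 25): 87 + 25 = 112
  Event 5 (return 3): 112 + 3 = 115
  Event 6 (sale 18): sell min(18,115)=18. stock: 115 - 18 = 97. total_sold = 20
  Event 7 (restock 13): 97 + 13 = 110
  Event 8 (return 3): 110 + 3 = 113
  Event 9 (return 1): 113 + 1 = 114
Final: stock = 114, total_sold = 20

Checking against threshold 13:
  After event 1: stock=59 > 13
  After event 2: stock=89 > 13
  After event 3: stock=87 > 13
  After event 4: stock=112 > 13
  After event 5: stock=115 > 13
  After event 6: stock=97 > 13
  After event 7: stock=110 > 13
  After event 8: stock=113 > 13
  After event 9: stock=114 > 13
Alert events: []. Count = 0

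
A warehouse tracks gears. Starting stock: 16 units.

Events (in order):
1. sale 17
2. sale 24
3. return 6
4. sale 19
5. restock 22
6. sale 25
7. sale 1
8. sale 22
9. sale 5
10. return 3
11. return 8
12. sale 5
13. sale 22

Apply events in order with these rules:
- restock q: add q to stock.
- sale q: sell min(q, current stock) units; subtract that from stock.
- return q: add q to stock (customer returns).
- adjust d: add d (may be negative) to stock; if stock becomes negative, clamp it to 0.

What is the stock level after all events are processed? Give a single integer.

Answer: 0

Derivation:
Processing events:
Start: stock = 16
  Event 1 (sale 17): sell min(17,16)=16. stock: 16 - 16 = 0. total_sold = 16
  Event 2 (sale 24): sell min(24,0)=0. stock: 0 - 0 = 0. total_sold = 16
  Event 3 (return 6): 0 + 6 = 6
  Event 4 (sale 19): sell min(19,6)=6. stock: 6 - 6 = 0. total_sold = 22
  Event 5 (restock 22): 0 + 22 = 22
  Event 6 (sale 25): sell min(25,22)=22. stock: 22 - 22 = 0. total_sold = 44
  Event 7 (sale 1): sell min(1,0)=0. stock: 0 - 0 = 0. total_sold = 44
  Event 8 (sale 22): sell min(22,0)=0. stock: 0 - 0 = 0. total_sold = 44
  Event 9 (sale 5): sell min(5,0)=0. stock: 0 - 0 = 0. total_sold = 44
  Event 10 (return 3): 0 + 3 = 3
  Event 11 (return 8): 3 + 8 = 11
  Event 12 (sale 5): sell min(5,11)=5. stock: 11 - 5 = 6. total_sold = 49
  Event 13 (sale 22): sell min(22,6)=6. stock: 6 - 6 = 0. total_sold = 55
Final: stock = 0, total_sold = 55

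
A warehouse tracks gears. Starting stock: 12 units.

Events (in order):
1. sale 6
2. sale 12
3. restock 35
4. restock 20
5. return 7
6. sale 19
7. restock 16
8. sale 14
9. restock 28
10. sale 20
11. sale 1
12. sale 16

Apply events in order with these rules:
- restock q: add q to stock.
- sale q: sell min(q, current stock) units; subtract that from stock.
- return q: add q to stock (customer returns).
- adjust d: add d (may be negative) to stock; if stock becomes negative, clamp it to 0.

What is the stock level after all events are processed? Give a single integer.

Answer: 36

Derivation:
Processing events:
Start: stock = 12
  Event 1 (sale 6): sell min(6,12)=6. stock: 12 - 6 = 6. total_sold = 6
  Event 2 (sale 12): sell min(12,6)=6. stock: 6 - 6 = 0. total_sold = 12
  Event 3 (restock 35): 0 + 35 = 35
  Event 4 (restock 20): 35 + 20 = 55
  Event 5 (return 7): 55 + 7 = 62
  Event 6 (sale 19): sell min(19,62)=19. stock: 62 - 19 = 43. total_sold = 31
  Event 7 (restock 16): 43 + 16 = 59
  Event 8 (sale 14): sell min(14,59)=14. stock: 59 - 14 = 45. total_sold = 45
  Event 9 (restock 28): 45 + 28 = 73
  Event 10 (sale 20): sell min(20,73)=20. stock: 73 - 20 = 53. total_sold = 65
  Event 11 (sale 1): sell min(1,53)=1. stock: 53 - 1 = 52. total_sold = 66
  Event 12 (sale 16): sell min(16,52)=16. stock: 52 - 16 = 36. total_sold = 82
Final: stock = 36, total_sold = 82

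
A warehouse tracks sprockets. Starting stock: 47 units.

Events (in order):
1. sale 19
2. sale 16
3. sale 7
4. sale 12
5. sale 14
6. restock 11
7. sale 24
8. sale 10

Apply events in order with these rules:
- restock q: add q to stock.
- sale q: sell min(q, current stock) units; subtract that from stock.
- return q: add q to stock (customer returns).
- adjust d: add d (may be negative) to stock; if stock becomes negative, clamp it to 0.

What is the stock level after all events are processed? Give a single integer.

Answer: 0

Derivation:
Processing events:
Start: stock = 47
  Event 1 (sale 19): sell min(19,47)=19. stock: 47 - 19 = 28. total_sold = 19
  Event 2 (sale 16): sell min(16,28)=16. stock: 28 - 16 = 12. total_sold = 35
  Event 3 (sale 7): sell min(7,12)=7. stock: 12 - 7 = 5. total_sold = 42
  Event 4 (sale 12): sell min(12,5)=5. stock: 5 - 5 = 0. total_sold = 47
  Event 5 (sale 14): sell min(14,0)=0. stock: 0 - 0 = 0. total_sold = 47
  Event 6 (restock 11): 0 + 11 = 11
  Event 7 (sale 24): sell min(24,11)=11. stock: 11 - 11 = 0. total_sold = 58
  Event 8 (sale 10): sell min(10,0)=0. stock: 0 - 0 = 0. total_sold = 58
Final: stock = 0, total_sold = 58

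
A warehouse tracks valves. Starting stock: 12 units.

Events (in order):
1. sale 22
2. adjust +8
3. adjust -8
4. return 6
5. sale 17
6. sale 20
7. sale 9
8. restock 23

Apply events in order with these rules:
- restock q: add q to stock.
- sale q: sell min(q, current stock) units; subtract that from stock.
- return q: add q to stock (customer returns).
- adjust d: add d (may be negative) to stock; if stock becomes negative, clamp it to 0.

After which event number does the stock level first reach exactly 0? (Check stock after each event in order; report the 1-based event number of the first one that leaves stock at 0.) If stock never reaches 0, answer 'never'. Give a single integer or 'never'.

Answer: 1

Derivation:
Processing events:
Start: stock = 12
  Event 1 (sale 22): sell min(22,12)=12. stock: 12 - 12 = 0. total_sold = 12
  Event 2 (adjust +8): 0 + 8 = 8
  Event 3 (adjust -8): 8 + -8 = 0
  Event 4 (return 6): 0 + 6 = 6
  Event 5 (sale 17): sell min(17,6)=6. stock: 6 - 6 = 0. total_sold = 18
  Event 6 (sale 20): sell min(20,0)=0. stock: 0 - 0 = 0. total_sold = 18
  Event 7 (sale 9): sell min(9,0)=0. stock: 0 - 0 = 0. total_sold = 18
  Event 8 (restock 23): 0 + 23 = 23
Final: stock = 23, total_sold = 18

First zero at event 1.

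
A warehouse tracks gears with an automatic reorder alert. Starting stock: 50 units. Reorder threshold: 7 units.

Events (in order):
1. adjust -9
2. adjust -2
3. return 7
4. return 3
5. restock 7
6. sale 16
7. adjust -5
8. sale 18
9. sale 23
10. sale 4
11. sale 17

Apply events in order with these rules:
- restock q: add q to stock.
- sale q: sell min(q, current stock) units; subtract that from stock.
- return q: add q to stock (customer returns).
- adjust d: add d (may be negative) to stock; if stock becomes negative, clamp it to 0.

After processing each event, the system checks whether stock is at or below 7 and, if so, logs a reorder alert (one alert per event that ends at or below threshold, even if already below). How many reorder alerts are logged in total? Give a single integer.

Answer: 3

Derivation:
Processing events:
Start: stock = 50
  Event 1 (adjust -9): 50 + -9 = 41
  Event 2 (adjust -2): 41 + -2 = 39
  Event 3 (return 7): 39 + 7 = 46
  Event 4 (return 3): 46 + 3 = 49
  Event 5 (restock 7): 49 + 7 = 56
  Event 6 (sale 16): sell min(16,56)=16. stock: 56 - 16 = 40. total_sold = 16
  Event 7 (adjust -5): 40 + -5 = 35
  Event 8 (sale 18): sell min(18,35)=18. stock: 35 - 18 = 17. total_sold = 34
  Event 9 (sale 23): sell min(23,17)=17. stock: 17 - 17 = 0. total_sold = 51
  Event 10 (sale 4): sell min(4,0)=0. stock: 0 - 0 = 0. total_sold = 51
  Event 11 (sale 17): sell min(17,0)=0. stock: 0 - 0 = 0. total_sold = 51
Final: stock = 0, total_sold = 51

Checking against threshold 7:
  After event 1: stock=41 > 7
  After event 2: stock=39 > 7
  After event 3: stock=46 > 7
  After event 4: stock=49 > 7
  After event 5: stock=56 > 7
  After event 6: stock=40 > 7
  After event 7: stock=35 > 7
  After event 8: stock=17 > 7
  After event 9: stock=0 <= 7 -> ALERT
  After event 10: stock=0 <= 7 -> ALERT
  After event 11: stock=0 <= 7 -> ALERT
Alert events: [9, 10, 11]. Count = 3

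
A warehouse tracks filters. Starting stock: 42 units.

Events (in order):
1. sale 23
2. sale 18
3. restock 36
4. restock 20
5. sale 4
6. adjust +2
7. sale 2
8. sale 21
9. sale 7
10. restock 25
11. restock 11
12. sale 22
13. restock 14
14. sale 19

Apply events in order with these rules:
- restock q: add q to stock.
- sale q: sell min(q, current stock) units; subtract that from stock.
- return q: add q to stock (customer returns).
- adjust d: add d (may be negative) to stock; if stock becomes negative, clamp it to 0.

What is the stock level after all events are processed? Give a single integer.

Answer: 34

Derivation:
Processing events:
Start: stock = 42
  Event 1 (sale 23): sell min(23,42)=23. stock: 42 - 23 = 19. total_sold = 23
  Event 2 (sale 18): sell min(18,19)=18. stock: 19 - 18 = 1. total_sold = 41
  Event 3 (restock 36): 1 + 36 = 37
  Event 4 (restock 20): 37 + 20 = 57
  Event 5 (sale 4): sell min(4,57)=4. stock: 57 - 4 = 53. total_sold = 45
  Event 6 (adjust +2): 53 + 2 = 55
  Event 7 (sale 2): sell min(2,55)=2. stock: 55 - 2 = 53. total_sold = 47
  Event 8 (sale 21): sell min(21,53)=21. stock: 53 - 21 = 32. total_sold = 68
  Event 9 (sale 7): sell min(7,32)=7. stock: 32 - 7 = 25. total_sold = 75
  Event 10 (restock 25): 25 + 25 = 50
  Event 11 (restock 11): 50 + 11 = 61
  Event 12 (sale 22): sell min(22,61)=22. stock: 61 - 22 = 39. total_sold = 97
  Event 13 (restock 14): 39 + 14 = 53
  Event 14 (sale 19): sell min(19,53)=19. stock: 53 - 19 = 34. total_sold = 116
Final: stock = 34, total_sold = 116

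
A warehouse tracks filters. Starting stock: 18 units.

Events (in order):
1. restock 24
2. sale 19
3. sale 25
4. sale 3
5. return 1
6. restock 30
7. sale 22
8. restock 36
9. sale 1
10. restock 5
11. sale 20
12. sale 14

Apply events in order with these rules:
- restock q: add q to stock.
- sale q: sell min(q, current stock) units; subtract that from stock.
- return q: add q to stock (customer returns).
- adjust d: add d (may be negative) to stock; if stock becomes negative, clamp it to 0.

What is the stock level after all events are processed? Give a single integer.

Answer: 15

Derivation:
Processing events:
Start: stock = 18
  Event 1 (restock 24): 18 + 24 = 42
  Event 2 (sale 19): sell min(19,42)=19. stock: 42 - 19 = 23. total_sold = 19
  Event 3 (sale 25): sell min(25,23)=23. stock: 23 - 23 = 0. total_sold = 42
  Event 4 (sale 3): sell min(3,0)=0. stock: 0 - 0 = 0. total_sold = 42
  Event 5 (return 1): 0 + 1 = 1
  Event 6 (restock 30): 1 + 30 = 31
  Event 7 (sale 22): sell min(22,31)=22. stock: 31 - 22 = 9. total_sold = 64
  Event 8 (restock 36): 9 + 36 = 45
  Event 9 (sale 1): sell min(1,45)=1. stock: 45 - 1 = 44. total_sold = 65
  Event 10 (restock 5): 44 + 5 = 49
  Event 11 (sale 20): sell min(20,49)=20. stock: 49 - 20 = 29. total_sold = 85
  Event 12 (sale 14): sell min(14,29)=14. stock: 29 - 14 = 15. total_sold = 99
Final: stock = 15, total_sold = 99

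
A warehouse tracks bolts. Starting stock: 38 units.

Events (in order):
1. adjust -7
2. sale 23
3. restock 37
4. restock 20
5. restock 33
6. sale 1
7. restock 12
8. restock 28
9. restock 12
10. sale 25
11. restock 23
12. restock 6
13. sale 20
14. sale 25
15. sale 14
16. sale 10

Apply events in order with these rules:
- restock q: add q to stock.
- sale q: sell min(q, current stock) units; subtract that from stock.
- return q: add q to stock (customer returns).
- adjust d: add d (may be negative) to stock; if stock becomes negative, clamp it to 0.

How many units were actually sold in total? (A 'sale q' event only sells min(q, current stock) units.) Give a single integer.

Answer: 118

Derivation:
Processing events:
Start: stock = 38
  Event 1 (adjust -7): 38 + -7 = 31
  Event 2 (sale 23): sell min(23,31)=23. stock: 31 - 23 = 8. total_sold = 23
  Event 3 (restock 37): 8 + 37 = 45
  Event 4 (restock 20): 45 + 20 = 65
  Event 5 (restock 33): 65 + 33 = 98
  Event 6 (sale 1): sell min(1,98)=1. stock: 98 - 1 = 97. total_sold = 24
  Event 7 (restock 12): 97 + 12 = 109
  Event 8 (restock 28): 109 + 28 = 137
  Event 9 (restock 12): 137 + 12 = 149
  Event 10 (sale 25): sell min(25,149)=25. stock: 149 - 25 = 124. total_sold = 49
  Event 11 (restock 23): 124 + 23 = 147
  Event 12 (restock 6): 147 + 6 = 153
  Event 13 (sale 20): sell min(20,153)=20. stock: 153 - 20 = 133. total_sold = 69
  Event 14 (sale 25): sell min(25,133)=25. stock: 133 - 25 = 108. total_sold = 94
  Event 15 (sale 14): sell min(14,108)=14. stock: 108 - 14 = 94. total_sold = 108
  Event 16 (sale 10): sell min(10,94)=10. stock: 94 - 10 = 84. total_sold = 118
Final: stock = 84, total_sold = 118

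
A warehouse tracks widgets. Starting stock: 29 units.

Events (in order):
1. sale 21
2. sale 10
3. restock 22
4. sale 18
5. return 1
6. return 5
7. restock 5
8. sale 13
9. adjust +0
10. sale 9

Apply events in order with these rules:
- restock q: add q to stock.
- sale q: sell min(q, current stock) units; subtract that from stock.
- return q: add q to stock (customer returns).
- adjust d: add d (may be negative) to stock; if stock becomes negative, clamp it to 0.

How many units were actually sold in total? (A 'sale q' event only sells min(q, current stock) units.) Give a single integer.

Processing events:
Start: stock = 29
  Event 1 (sale 21): sell min(21,29)=21. stock: 29 - 21 = 8. total_sold = 21
  Event 2 (sale 10): sell min(10,8)=8. stock: 8 - 8 = 0. total_sold = 29
  Event 3 (restock 22): 0 + 22 = 22
  Event 4 (sale 18): sell min(18,22)=18. stock: 22 - 18 = 4. total_sold = 47
  Event 5 (return 1): 4 + 1 = 5
  Event 6 (return 5): 5 + 5 = 10
  Event 7 (restock 5): 10 + 5 = 15
  Event 8 (sale 13): sell min(13,15)=13. stock: 15 - 13 = 2. total_sold = 60
  Event 9 (adjust +0): 2 + 0 = 2
  Event 10 (sale 9): sell min(9,2)=2. stock: 2 - 2 = 0. total_sold = 62
Final: stock = 0, total_sold = 62

Answer: 62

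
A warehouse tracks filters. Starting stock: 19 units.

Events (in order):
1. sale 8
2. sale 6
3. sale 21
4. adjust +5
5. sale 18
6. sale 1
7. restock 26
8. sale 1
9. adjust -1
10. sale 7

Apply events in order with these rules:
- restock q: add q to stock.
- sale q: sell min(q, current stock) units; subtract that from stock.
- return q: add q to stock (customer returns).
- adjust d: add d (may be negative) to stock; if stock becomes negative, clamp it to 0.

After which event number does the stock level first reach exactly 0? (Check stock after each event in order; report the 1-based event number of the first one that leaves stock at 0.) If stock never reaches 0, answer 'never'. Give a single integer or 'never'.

Answer: 3

Derivation:
Processing events:
Start: stock = 19
  Event 1 (sale 8): sell min(8,19)=8. stock: 19 - 8 = 11. total_sold = 8
  Event 2 (sale 6): sell min(6,11)=6. stock: 11 - 6 = 5. total_sold = 14
  Event 3 (sale 21): sell min(21,5)=5. stock: 5 - 5 = 0. total_sold = 19
  Event 4 (adjust +5): 0 + 5 = 5
  Event 5 (sale 18): sell min(18,5)=5. stock: 5 - 5 = 0. total_sold = 24
  Event 6 (sale 1): sell min(1,0)=0. stock: 0 - 0 = 0. total_sold = 24
  Event 7 (restock 26): 0 + 26 = 26
  Event 8 (sale 1): sell min(1,26)=1. stock: 26 - 1 = 25. total_sold = 25
  Event 9 (adjust -1): 25 + -1 = 24
  Event 10 (sale 7): sell min(7,24)=7. stock: 24 - 7 = 17. total_sold = 32
Final: stock = 17, total_sold = 32

First zero at event 3.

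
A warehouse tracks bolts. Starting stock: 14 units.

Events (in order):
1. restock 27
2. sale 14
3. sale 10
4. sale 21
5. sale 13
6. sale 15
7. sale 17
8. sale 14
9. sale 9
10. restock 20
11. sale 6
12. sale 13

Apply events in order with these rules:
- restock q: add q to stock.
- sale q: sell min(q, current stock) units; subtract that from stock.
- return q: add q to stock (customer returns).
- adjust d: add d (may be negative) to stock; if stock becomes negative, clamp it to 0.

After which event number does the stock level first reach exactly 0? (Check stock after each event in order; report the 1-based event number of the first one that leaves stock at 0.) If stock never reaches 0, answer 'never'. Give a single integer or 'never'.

Answer: 4

Derivation:
Processing events:
Start: stock = 14
  Event 1 (restock 27): 14 + 27 = 41
  Event 2 (sale 14): sell min(14,41)=14. stock: 41 - 14 = 27. total_sold = 14
  Event 3 (sale 10): sell min(10,27)=10. stock: 27 - 10 = 17. total_sold = 24
  Event 4 (sale 21): sell min(21,17)=17. stock: 17 - 17 = 0. total_sold = 41
  Event 5 (sale 13): sell min(13,0)=0. stock: 0 - 0 = 0. total_sold = 41
  Event 6 (sale 15): sell min(15,0)=0. stock: 0 - 0 = 0. total_sold = 41
  Event 7 (sale 17): sell min(17,0)=0. stock: 0 - 0 = 0. total_sold = 41
  Event 8 (sale 14): sell min(14,0)=0. stock: 0 - 0 = 0. total_sold = 41
  Event 9 (sale 9): sell min(9,0)=0. stock: 0 - 0 = 0. total_sold = 41
  Event 10 (restock 20): 0 + 20 = 20
  Event 11 (sale 6): sell min(6,20)=6. stock: 20 - 6 = 14. total_sold = 47
  Event 12 (sale 13): sell min(13,14)=13. stock: 14 - 13 = 1. total_sold = 60
Final: stock = 1, total_sold = 60

First zero at event 4.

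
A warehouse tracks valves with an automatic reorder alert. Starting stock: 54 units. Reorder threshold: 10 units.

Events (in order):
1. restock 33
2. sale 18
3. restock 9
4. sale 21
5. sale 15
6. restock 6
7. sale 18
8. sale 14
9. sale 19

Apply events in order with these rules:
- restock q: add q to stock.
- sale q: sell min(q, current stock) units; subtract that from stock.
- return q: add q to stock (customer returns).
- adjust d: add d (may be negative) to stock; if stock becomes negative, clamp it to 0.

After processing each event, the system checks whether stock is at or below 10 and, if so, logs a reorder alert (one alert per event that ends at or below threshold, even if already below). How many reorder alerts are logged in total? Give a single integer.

Processing events:
Start: stock = 54
  Event 1 (restock 33): 54 + 33 = 87
  Event 2 (sale 18): sell min(18,87)=18. stock: 87 - 18 = 69. total_sold = 18
  Event 3 (restock 9): 69 + 9 = 78
  Event 4 (sale 21): sell min(21,78)=21. stock: 78 - 21 = 57. total_sold = 39
  Event 5 (sale 15): sell min(15,57)=15. stock: 57 - 15 = 42. total_sold = 54
  Event 6 (restock 6): 42 + 6 = 48
  Event 7 (sale 18): sell min(18,48)=18. stock: 48 - 18 = 30. total_sold = 72
  Event 8 (sale 14): sell min(14,30)=14. stock: 30 - 14 = 16. total_sold = 86
  Event 9 (sale 19): sell min(19,16)=16. stock: 16 - 16 = 0. total_sold = 102
Final: stock = 0, total_sold = 102

Checking against threshold 10:
  After event 1: stock=87 > 10
  After event 2: stock=69 > 10
  After event 3: stock=78 > 10
  After event 4: stock=57 > 10
  After event 5: stock=42 > 10
  After event 6: stock=48 > 10
  After event 7: stock=30 > 10
  After event 8: stock=16 > 10
  After event 9: stock=0 <= 10 -> ALERT
Alert events: [9]. Count = 1

Answer: 1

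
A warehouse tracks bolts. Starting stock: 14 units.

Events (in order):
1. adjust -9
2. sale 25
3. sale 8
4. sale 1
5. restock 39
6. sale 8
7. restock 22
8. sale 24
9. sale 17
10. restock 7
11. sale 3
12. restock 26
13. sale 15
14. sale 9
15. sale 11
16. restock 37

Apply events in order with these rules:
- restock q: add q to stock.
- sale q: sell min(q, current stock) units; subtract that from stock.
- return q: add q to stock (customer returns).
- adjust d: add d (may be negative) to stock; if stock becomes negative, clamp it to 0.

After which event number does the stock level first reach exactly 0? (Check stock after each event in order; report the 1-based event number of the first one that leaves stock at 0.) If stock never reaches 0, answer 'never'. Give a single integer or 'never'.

Answer: 2

Derivation:
Processing events:
Start: stock = 14
  Event 1 (adjust -9): 14 + -9 = 5
  Event 2 (sale 25): sell min(25,5)=5. stock: 5 - 5 = 0. total_sold = 5
  Event 3 (sale 8): sell min(8,0)=0. stock: 0 - 0 = 0. total_sold = 5
  Event 4 (sale 1): sell min(1,0)=0. stock: 0 - 0 = 0. total_sold = 5
  Event 5 (restock 39): 0 + 39 = 39
  Event 6 (sale 8): sell min(8,39)=8. stock: 39 - 8 = 31. total_sold = 13
  Event 7 (restock 22): 31 + 22 = 53
  Event 8 (sale 24): sell min(24,53)=24. stock: 53 - 24 = 29. total_sold = 37
  Event 9 (sale 17): sell min(17,29)=17. stock: 29 - 17 = 12. total_sold = 54
  Event 10 (restock 7): 12 + 7 = 19
  Event 11 (sale 3): sell min(3,19)=3. stock: 19 - 3 = 16. total_sold = 57
  Event 12 (restock 26): 16 + 26 = 42
  Event 13 (sale 15): sell min(15,42)=15. stock: 42 - 15 = 27. total_sold = 72
  Event 14 (sale 9): sell min(9,27)=9. stock: 27 - 9 = 18. total_sold = 81
  Event 15 (sale 11): sell min(11,18)=11. stock: 18 - 11 = 7. total_sold = 92
  Event 16 (restock 37): 7 + 37 = 44
Final: stock = 44, total_sold = 92

First zero at event 2.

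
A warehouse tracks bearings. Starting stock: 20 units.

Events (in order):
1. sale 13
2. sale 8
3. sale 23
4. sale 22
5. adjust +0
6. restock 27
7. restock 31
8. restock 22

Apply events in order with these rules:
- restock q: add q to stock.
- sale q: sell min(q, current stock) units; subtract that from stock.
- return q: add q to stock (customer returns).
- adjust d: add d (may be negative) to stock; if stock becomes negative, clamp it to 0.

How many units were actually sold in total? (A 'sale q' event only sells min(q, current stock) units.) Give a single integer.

Processing events:
Start: stock = 20
  Event 1 (sale 13): sell min(13,20)=13. stock: 20 - 13 = 7. total_sold = 13
  Event 2 (sale 8): sell min(8,7)=7. stock: 7 - 7 = 0. total_sold = 20
  Event 3 (sale 23): sell min(23,0)=0. stock: 0 - 0 = 0. total_sold = 20
  Event 4 (sale 22): sell min(22,0)=0. stock: 0 - 0 = 0. total_sold = 20
  Event 5 (adjust +0): 0 + 0 = 0
  Event 6 (restock 27): 0 + 27 = 27
  Event 7 (restock 31): 27 + 31 = 58
  Event 8 (restock 22): 58 + 22 = 80
Final: stock = 80, total_sold = 20

Answer: 20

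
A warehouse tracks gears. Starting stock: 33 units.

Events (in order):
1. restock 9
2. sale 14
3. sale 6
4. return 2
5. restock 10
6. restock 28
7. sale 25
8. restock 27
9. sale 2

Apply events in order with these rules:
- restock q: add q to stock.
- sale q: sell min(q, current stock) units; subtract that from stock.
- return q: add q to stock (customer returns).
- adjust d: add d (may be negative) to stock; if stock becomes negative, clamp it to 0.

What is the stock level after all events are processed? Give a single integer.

Processing events:
Start: stock = 33
  Event 1 (restock 9): 33 + 9 = 42
  Event 2 (sale 14): sell min(14,42)=14. stock: 42 - 14 = 28. total_sold = 14
  Event 3 (sale 6): sell min(6,28)=6. stock: 28 - 6 = 22. total_sold = 20
  Event 4 (return 2): 22 + 2 = 24
  Event 5 (restock 10): 24 + 10 = 34
  Event 6 (restock 28): 34 + 28 = 62
  Event 7 (sale 25): sell min(25,62)=25. stock: 62 - 25 = 37. total_sold = 45
  Event 8 (restock 27): 37 + 27 = 64
  Event 9 (sale 2): sell min(2,64)=2. stock: 64 - 2 = 62. total_sold = 47
Final: stock = 62, total_sold = 47

Answer: 62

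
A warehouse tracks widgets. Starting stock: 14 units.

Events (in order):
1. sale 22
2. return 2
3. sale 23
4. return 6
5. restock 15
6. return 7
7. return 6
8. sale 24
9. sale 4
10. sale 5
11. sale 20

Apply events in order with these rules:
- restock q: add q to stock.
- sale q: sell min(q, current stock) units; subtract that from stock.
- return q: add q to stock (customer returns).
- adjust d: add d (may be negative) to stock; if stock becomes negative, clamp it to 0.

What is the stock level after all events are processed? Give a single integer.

Processing events:
Start: stock = 14
  Event 1 (sale 22): sell min(22,14)=14. stock: 14 - 14 = 0. total_sold = 14
  Event 2 (return 2): 0 + 2 = 2
  Event 3 (sale 23): sell min(23,2)=2. stock: 2 - 2 = 0. total_sold = 16
  Event 4 (return 6): 0 + 6 = 6
  Event 5 (restock 15): 6 + 15 = 21
  Event 6 (return 7): 21 + 7 = 28
  Event 7 (return 6): 28 + 6 = 34
  Event 8 (sale 24): sell min(24,34)=24. stock: 34 - 24 = 10. total_sold = 40
  Event 9 (sale 4): sell min(4,10)=4. stock: 10 - 4 = 6. total_sold = 44
  Event 10 (sale 5): sell min(5,6)=5. stock: 6 - 5 = 1. total_sold = 49
  Event 11 (sale 20): sell min(20,1)=1. stock: 1 - 1 = 0. total_sold = 50
Final: stock = 0, total_sold = 50

Answer: 0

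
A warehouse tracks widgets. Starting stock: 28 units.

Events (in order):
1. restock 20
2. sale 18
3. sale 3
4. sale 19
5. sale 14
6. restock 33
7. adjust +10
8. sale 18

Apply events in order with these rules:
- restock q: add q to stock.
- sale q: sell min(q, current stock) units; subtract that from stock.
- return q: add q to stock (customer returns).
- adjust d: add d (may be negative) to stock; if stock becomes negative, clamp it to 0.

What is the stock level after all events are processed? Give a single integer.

Answer: 25

Derivation:
Processing events:
Start: stock = 28
  Event 1 (restock 20): 28 + 20 = 48
  Event 2 (sale 18): sell min(18,48)=18. stock: 48 - 18 = 30. total_sold = 18
  Event 3 (sale 3): sell min(3,30)=3. stock: 30 - 3 = 27. total_sold = 21
  Event 4 (sale 19): sell min(19,27)=19. stock: 27 - 19 = 8. total_sold = 40
  Event 5 (sale 14): sell min(14,8)=8. stock: 8 - 8 = 0. total_sold = 48
  Event 6 (restock 33): 0 + 33 = 33
  Event 7 (adjust +10): 33 + 10 = 43
  Event 8 (sale 18): sell min(18,43)=18. stock: 43 - 18 = 25. total_sold = 66
Final: stock = 25, total_sold = 66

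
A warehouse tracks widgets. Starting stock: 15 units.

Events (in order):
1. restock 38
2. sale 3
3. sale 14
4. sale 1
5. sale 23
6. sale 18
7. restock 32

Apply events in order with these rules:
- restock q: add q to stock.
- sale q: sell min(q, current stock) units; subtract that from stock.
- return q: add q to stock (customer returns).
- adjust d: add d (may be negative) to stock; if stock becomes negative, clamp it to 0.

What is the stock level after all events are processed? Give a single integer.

Processing events:
Start: stock = 15
  Event 1 (restock 38): 15 + 38 = 53
  Event 2 (sale 3): sell min(3,53)=3. stock: 53 - 3 = 50. total_sold = 3
  Event 3 (sale 14): sell min(14,50)=14. stock: 50 - 14 = 36. total_sold = 17
  Event 4 (sale 1): sell min(1,36)=1. stock: 36 - 1 = 35. total_sold = 18
  Event 5 (sale 23): sell min(23,35)=23. stock: 35 - 23 = 12. total_sold = 41
  Event 6 (sale 18): sell min(18,12)=12. stock: 12 - 12 = 0. total_sold = 53
  Event 7 (restock 32): 0 + 32 = 32
Final: stock = 32, total_sold = 53

Answer: 32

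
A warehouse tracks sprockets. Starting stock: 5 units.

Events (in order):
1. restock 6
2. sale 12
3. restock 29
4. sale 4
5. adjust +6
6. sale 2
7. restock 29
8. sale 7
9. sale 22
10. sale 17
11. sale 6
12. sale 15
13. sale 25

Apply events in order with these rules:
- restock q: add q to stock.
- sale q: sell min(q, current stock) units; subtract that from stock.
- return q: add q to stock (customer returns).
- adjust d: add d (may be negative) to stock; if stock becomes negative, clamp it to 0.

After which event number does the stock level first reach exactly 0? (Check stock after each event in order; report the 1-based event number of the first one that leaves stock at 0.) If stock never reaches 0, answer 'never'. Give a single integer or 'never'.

Processing events:
Start: stock = 5
  Event 1 (restock 6): 5 + 6 = 11
  Event 2 (sale 12): sell min(12,11)=11. stock: 11 - 11 = 0. total_sold = 11
  Event 3 (restock 29): 0 + 29 = 29
  Event 4 (sale 4): sell min(4,29)=4. stock: 29 - 4 = 25. total_sold = 15
  Event 5 (adjust +6): 25 + 6 = 31
  Event 6 (sale 2): sell min(2,31)=2. stock: 31 - 2 = 29. total_sold = 17
  Event 7 (restock 29): 29 + 29 = 58
  Event 8 (sale 7): sell min(7,58)=7. stock: 58 - 7 = 51. total_sold = 24
  Event 9 (sale 22): sell min(22,51)=22. stock: 51 - 22 = 29. total_sold = 46
  Event 10 (sale 17): sell min(17,29)=17. stock: 29 - 17 = 12. total_sold = 63
  Event 11 (sale 6): sell min(6,12)=6. stock: 12 - 6 = 6. total_sold = 69
  Event 12 (sale 15): sell min(15,6)=6. stock: 6 - 6 = 0. total_sold = 75
  Event 13 (sale 25): sell min(25,0)=0. stock: 0 - 0 = 0. total_sold = 75
Final: stock = 0, total_sold = 75

First zero at event 2.

Answer: 2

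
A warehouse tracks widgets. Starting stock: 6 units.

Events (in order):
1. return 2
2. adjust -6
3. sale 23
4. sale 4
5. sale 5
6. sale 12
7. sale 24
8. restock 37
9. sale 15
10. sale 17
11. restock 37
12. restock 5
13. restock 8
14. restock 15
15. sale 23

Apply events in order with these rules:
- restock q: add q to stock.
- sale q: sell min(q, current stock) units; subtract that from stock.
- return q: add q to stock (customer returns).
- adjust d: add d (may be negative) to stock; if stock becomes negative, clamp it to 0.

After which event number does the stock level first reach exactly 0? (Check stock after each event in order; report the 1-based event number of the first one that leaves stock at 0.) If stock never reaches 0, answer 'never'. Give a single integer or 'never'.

Processing events:
Start: stock = 6
  Event 1 (return 2): 6 + 2 = 8
  Event 2 (adjust -6): 8 + -6 = 2
  Event 3 (sale 23): sell min(23,2)=2. stock: 2 - 2 = 0. total_sold = 2
  Event 4 (sale 4): sell min(4,0)=0. stock: 0 - 0 = 0. total_sold = 2
  Event 5 (sale 5): sell min(5,0)=0. stock: 0 - 0 = 0. total_sold = 2
  Event 6 (sale 12): sell min(12,0)=0. stock: 0 - 0 = 0. total_sold = 2
  Event 7 (sale 24): sell min(24,0)=0. stock: 0 - 0 = 0. total_sold = 2
  Event 8 (restock 37): 0 + 37 = 37
  Event 9 (sale 15): sell min(15,37)=15. stock: 37 - 15 = 22. total_sold = 17
  Event 10 (sale 17): sell min(17,22)=17. stock: 22 - 17 = 5. total_sold = 34
  Event 11 (restock 37): 5 + 37 = 42
  Event 12 (restock 5): 42 + 5 = 47
  Event 13 (restock 8): 47 + 8 = 55
  Event 14 (restock 15): 55 + 15 = 70
  Event 15 (sale 23): sell min(23,70)=23. stock: 70 - 23 = 47. total_sold = 57
Final: stock = 47, total_sold = 57

First zero at event 3.

Answer: 3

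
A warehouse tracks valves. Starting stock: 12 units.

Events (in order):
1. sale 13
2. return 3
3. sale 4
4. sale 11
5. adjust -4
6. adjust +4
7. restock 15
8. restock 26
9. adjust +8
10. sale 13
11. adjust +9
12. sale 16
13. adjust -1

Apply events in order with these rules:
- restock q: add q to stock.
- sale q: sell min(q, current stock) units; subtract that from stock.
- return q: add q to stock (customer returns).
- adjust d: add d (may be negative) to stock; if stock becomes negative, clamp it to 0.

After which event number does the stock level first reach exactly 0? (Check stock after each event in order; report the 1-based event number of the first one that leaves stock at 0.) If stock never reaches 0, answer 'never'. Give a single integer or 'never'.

Answer: 1

Derivation:
Processing events:
Start: stock = 12
  Event 1 (sale 13): sell min(13,12)=12. stock: 12 - 12 = 0. total_sold = 12
  Event 2 (return 3): 0 + 3 = 3
  Event 3 (sale 4): sell min(4,3)=3. stock: 3 - 3 = 0. total_sold = 15
  Event 4 (sale 11): sell min(11,0)=0. stock: 0 - 0 = 0. total_sold = 15
  Event 5 (adjust -4): 0 + -4 = 0 (clamped to 0)
  Event 6 (adjust +4): 0 + 4 = 4
  Event 7 (restock 15): 4 + 15 = 19
  Event 8 (restock 26): 19 + 26 = 45
  Event 9 (adjust +8): 45 + 8 = 53
  Event 10 (sale 13): sell min(13,53)=13. stock: 53 - 13 = 40. total_sold = 28
  Event 11 (adjust +9): 40 + 9 = 49
  Event 12 (sale 16): sell min(16,49)=16. stock: 49 - 16 = 33. total_sold = 44
  Event 13 (adjust -1): 33 + -1 = 32
Final: stock = 32, total_sold = 44

First zero at event 1.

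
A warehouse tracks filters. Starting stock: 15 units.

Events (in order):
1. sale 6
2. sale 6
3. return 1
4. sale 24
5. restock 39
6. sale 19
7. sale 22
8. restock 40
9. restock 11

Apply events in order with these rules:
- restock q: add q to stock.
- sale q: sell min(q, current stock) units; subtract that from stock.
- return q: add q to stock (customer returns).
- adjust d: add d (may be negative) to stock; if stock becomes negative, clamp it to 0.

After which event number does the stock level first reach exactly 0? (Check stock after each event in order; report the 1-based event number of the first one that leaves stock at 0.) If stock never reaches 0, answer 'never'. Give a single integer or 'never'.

Answer: 4

Derivation:
Processing events:
Start: stock = 15
  Event 1 (sale 6): sell min(6,15)=6. stock: 15 - 6 = 9. total_sold = 6
  Event 2 (sale 6): sell min(6,9)=6. stock: 9 - 6 = 3. total_sold = 12
  Event 3 (return 1): 3 + 1 = 4
  Event 4 (sale 24): sell min(24,4)=4. stock: 4 - 4 = 0. total_sold = 16
  Event 5 (restock 39): 0 + 39 = 39
  Event 6 (sale 19): sell min(19,39)=19. stock: 39 - 19 = 20. total_sold = 35
  Event 7 (sale 22): sell min(22,20)=20. stock: 20 - 20 = 0. total_sold = 55
  Event 8 (restock 40): 0 + 40 = 40
  Event 9 (restock 11): 40 + 11 = 51
Final: stock = 51, total_sold = 55

First zero at event 4.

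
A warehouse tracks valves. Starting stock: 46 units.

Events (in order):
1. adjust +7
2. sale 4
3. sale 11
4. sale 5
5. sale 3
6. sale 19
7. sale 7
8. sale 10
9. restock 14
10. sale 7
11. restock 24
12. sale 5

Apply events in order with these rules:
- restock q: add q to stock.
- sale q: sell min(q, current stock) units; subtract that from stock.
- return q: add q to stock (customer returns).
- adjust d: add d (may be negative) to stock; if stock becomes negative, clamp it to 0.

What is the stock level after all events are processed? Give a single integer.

Answer: 26

Derivation:
Processing events:
Start: stock = 46
  Event 1 (adjust +7): 46 + 7 = 53
  Event 2 (sale 4): sell min(4,53)=4. stock: 53 - 4 = 49. total_sold = 4
  Event 3 (sale 11): sell min(11,49)=11. stock: 49 - 11 = 38. total_sold = 15
  Event 4 (sale 5): sell min(5,38)=5. stock: 38 - 5 = 33. total_sold = 20
  Event 5 (sale 3): sell min(3,33)=3. stock: 33 - 3 = 30. total_sold = 23
  Event 6 (sale 19): sell min(19,30)=19. stock: 30 - 19 = 11. total_sold = 42
  Event 7 (sale 7): sell min(7,11)=7. stock: 11 - 7 = 4. total_sold = 49
  Event 8 (sale 10): sell min(10,4)=4. stock: 4 - 4 = 0. total_sold = 53
  Event 9 (restock 14): 0 + 14 = 14
  Event 10 (sale 7): sell min(7,14)=7. stock: 14 - 7 = 7. total_sold = 60
  Event 11 (restock 24): 7 + 24 = 31
  Event 12 (sale 5): sell min(5,31)=5. stock: 31 - 5 = 26. total_sold = 65
Final: stock = 26, total_sold = 65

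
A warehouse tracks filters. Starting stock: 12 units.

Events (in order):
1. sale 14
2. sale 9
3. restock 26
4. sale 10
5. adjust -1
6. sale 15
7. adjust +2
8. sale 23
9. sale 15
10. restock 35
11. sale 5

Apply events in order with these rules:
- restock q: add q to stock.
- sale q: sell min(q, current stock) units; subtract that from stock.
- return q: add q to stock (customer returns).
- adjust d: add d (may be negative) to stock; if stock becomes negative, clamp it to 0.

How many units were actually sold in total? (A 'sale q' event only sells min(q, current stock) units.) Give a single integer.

Answer: 44

Derivation:
Processing events:
Start: stock = 12
  Event 1 (sale 14): sell min(14,12)=12. stock: 12 - 12 = 0. total_sold = 12
  Event 2 (sale 9): sell min(9,0)=0. stock: 0 - 0 = 0. total_sold = 12
  Event 3 (restock 26): 0 + 26 = 26
  Event 4 (sale 10): sell min(10,26)=10. stock: 26 - 10 = 16. total_sold = 22
  Event 5 (adjust -1): 16 + -1 = 15
  Event 6 (sale 15): sell min(15,15)=15. stock: 15 - 15 = 0. total_sold = 37
  Event 7 (adjust +2): 0 + 2 = 2
  Event 8 (sale 23): sell min(23,2)=2. stock: 2 - 2 = 0. total_sold = 39
  Event 9 (sale 15): sell min(15,0)=0. stock: 0 - 0 = 0. total_sold = 39
  Event 10 (restock 35): 0 + 35 = 35
  Event 11 (sale 5): sell min(5,35)=5. stock: 35 - 5 = 30. total_sold = 44
Final: stock = 30, total_sold = 44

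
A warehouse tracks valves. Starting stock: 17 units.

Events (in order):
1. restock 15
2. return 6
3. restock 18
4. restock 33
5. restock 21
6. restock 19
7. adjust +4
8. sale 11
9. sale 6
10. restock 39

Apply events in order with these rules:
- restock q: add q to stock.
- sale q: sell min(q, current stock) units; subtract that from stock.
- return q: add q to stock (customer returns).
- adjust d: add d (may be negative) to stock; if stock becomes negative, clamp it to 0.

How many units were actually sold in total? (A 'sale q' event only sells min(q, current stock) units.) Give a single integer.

Processing events:
Start: stock = 17
  Event 1 (restock 15): 17 + 15 = 32
  Event 2 (return 6): 32 + 6 = 38
  Event 3 (restock 18): 38 + 18 = 56
  Event 4 (restock 33): 56 + 33 = 89
  Event 5 (restock 21): 89 + 21 = 110
  Event 6 (restock 19): 110 + 19 = 129
  Event 7 (adjust +4): 129 + 4 = 133
  Event 8 (sale 11): sell min(11,133)=11. stock: 133 - 11 = 122. total_sold = 11
  Event 9 (sale 6): sell min(6,122)=6. stock: 122 - 6 = 116. total_sold = 17
  Event 10 (restock 39): 116 + 39 = 155
Final: stock = 155, total_sold = 17

Answer: 17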